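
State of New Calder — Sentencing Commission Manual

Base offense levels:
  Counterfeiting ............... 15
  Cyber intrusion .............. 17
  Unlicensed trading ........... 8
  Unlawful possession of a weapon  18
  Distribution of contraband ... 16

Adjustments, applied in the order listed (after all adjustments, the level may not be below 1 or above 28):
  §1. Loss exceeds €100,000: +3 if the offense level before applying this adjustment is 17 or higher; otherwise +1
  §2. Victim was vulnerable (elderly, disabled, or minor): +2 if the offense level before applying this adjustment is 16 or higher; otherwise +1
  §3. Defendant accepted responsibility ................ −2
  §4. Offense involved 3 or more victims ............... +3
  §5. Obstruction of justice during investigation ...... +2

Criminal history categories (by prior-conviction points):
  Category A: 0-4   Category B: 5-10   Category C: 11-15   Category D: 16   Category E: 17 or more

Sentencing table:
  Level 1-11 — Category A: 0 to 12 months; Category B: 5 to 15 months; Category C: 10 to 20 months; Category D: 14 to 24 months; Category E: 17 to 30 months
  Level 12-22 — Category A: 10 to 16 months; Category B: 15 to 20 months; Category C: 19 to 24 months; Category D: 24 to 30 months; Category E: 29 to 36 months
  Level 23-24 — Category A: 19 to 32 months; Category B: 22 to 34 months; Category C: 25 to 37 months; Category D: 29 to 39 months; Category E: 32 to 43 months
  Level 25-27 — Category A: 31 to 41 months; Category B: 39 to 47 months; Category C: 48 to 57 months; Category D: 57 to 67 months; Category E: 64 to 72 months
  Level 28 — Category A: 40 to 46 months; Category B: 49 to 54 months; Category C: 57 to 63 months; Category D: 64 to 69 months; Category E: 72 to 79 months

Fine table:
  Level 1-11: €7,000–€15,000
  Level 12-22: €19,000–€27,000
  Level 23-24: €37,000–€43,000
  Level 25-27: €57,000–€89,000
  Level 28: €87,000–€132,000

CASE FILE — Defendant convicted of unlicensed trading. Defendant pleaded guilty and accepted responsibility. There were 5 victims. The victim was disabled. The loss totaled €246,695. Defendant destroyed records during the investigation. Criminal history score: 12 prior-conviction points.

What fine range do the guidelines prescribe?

Base offense level for unlicensed trading: 8.
§1 applies (level before this adjustment is 8 < 17, so +1): 8 + 1 = 9.
§2 applies (level before this adjustment is 9 < 16, so +1): 9 + 1 = 10.
§3 applies: 10 − 2 = 8.
§4 applies: 8 + 3 = 11.
§5 applies: 11 + 2 = 13.
Final offense level: 13.
Level 13 falls in the 12-22 band.
Fine table: Level 12-22 → €19,000–€27,000.

€19,000–€27,000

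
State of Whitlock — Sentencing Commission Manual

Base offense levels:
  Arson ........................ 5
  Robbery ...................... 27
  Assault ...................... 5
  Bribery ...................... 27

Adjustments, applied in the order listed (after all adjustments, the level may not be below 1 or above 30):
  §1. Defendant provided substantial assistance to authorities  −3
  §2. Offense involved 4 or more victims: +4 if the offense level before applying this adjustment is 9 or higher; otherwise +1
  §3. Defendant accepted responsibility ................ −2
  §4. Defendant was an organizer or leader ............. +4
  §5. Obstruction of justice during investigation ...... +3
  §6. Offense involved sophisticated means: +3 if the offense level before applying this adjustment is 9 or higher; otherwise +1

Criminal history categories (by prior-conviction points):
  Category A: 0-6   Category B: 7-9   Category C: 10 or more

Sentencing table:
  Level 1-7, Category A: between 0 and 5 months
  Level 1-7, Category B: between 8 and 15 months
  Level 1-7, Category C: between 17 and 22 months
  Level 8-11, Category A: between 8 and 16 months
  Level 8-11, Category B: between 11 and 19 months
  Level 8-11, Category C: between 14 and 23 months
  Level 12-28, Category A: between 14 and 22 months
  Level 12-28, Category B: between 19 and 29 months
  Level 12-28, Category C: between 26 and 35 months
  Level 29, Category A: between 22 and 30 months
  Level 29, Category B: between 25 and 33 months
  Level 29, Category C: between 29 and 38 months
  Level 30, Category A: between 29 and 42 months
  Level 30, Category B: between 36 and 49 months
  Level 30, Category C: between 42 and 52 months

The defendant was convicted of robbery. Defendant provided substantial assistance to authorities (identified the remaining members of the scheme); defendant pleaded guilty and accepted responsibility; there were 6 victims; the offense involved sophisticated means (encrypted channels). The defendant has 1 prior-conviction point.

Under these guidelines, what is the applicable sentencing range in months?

Base offense level for robbery: 27.
§1 applies: 27 − 3 = 24.
§2 applies (level before this adjustment is 24 ≥ 9, so +4): 24 + 4 = 28.
§3 applies: 28 − 2 = 26.
§5 does not apply.
§6 applies (level before this adjustment is 26 ≥ 9, so +3): 26 + 3 = 29.
Final offense level: 29.
Criminal history: 1 prior point → Category A (0-6).
Level 29 falls in the 29 band.
Grid: Level 29 × Category A = 22-30 months.

22-30 months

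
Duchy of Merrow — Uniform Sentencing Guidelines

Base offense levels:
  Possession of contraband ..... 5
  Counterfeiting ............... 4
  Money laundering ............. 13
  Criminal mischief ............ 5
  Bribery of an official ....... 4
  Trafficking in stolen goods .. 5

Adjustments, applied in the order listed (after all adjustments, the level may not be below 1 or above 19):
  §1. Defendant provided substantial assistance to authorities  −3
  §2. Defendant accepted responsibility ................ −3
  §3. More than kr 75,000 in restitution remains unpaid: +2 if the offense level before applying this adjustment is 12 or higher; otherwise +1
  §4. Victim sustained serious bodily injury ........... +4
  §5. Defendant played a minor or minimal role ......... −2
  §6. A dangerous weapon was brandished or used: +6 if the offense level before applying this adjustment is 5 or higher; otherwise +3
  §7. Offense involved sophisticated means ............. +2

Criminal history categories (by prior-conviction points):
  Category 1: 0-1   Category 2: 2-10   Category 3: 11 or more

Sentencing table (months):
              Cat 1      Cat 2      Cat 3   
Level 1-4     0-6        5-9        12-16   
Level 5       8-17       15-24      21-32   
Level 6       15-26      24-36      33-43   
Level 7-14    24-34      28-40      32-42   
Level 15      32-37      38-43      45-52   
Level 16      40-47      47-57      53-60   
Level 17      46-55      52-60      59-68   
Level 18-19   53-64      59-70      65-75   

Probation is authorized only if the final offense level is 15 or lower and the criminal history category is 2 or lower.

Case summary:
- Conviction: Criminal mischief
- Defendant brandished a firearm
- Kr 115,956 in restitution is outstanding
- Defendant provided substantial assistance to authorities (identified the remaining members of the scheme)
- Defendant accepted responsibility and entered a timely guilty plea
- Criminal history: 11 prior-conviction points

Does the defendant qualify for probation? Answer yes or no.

Base offense level for criminal mischief: 5.
§1 applies: 5 − 3 = 2.
§2 applies: 2 − 3 = -1.
§3 applies (level before this adjustment is -1 < 12, so +1): -1 + 1 = 0.
§4 does not apply.
§6 applies (level before this adjustment is 0 < 5, so +3): 0 + 3 = 3.
§7 does not apply.
Final offense level: 3.
Criminal history: 11 prior points → Category 3 (11+).
Level 3 falls in the 1-4 band.
Grid: Level 1-4 × Category 3 = 12-16 months.
Probation check: level 3 ≤ 15 and category 3 > 2 → not eligible.

No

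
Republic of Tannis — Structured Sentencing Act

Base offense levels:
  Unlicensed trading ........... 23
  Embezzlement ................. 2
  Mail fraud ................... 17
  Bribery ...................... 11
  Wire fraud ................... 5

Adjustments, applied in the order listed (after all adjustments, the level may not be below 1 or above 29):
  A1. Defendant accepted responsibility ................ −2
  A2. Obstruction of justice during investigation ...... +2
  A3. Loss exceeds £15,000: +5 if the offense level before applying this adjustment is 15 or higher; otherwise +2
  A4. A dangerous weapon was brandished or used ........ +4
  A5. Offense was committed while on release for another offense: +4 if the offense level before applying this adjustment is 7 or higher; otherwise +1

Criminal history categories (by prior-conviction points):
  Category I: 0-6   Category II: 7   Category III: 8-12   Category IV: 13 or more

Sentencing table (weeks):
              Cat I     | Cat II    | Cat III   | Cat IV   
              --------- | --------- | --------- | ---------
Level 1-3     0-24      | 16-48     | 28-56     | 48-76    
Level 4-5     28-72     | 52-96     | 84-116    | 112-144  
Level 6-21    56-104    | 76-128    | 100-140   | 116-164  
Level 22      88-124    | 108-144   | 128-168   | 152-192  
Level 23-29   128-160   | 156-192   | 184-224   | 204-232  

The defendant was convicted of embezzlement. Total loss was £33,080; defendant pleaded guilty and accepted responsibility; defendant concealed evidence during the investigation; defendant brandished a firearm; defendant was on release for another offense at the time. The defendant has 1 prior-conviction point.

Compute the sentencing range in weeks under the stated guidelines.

Base offense level for embezzlement: 2.
A1 applies: 2 − 2 = 0.
A2 applies: 0 + 2 = 2.
A3 applies (level before this adjustment is 2 < 15, so +2): 2 + 2 = 4.
A4 applies: 4 + 4 = 8.
A5 applies (level before this adjustment is 8 ≥ 7, so +4): 8 + 4 = 12.
Final offense level: 12.
Criminal history: 1 prior point → Category I (0-6).
Level 12 falls in the 6-21 band.
Grid: Level 6-21 × Category I = 56-104 weeks.

56-104 weeks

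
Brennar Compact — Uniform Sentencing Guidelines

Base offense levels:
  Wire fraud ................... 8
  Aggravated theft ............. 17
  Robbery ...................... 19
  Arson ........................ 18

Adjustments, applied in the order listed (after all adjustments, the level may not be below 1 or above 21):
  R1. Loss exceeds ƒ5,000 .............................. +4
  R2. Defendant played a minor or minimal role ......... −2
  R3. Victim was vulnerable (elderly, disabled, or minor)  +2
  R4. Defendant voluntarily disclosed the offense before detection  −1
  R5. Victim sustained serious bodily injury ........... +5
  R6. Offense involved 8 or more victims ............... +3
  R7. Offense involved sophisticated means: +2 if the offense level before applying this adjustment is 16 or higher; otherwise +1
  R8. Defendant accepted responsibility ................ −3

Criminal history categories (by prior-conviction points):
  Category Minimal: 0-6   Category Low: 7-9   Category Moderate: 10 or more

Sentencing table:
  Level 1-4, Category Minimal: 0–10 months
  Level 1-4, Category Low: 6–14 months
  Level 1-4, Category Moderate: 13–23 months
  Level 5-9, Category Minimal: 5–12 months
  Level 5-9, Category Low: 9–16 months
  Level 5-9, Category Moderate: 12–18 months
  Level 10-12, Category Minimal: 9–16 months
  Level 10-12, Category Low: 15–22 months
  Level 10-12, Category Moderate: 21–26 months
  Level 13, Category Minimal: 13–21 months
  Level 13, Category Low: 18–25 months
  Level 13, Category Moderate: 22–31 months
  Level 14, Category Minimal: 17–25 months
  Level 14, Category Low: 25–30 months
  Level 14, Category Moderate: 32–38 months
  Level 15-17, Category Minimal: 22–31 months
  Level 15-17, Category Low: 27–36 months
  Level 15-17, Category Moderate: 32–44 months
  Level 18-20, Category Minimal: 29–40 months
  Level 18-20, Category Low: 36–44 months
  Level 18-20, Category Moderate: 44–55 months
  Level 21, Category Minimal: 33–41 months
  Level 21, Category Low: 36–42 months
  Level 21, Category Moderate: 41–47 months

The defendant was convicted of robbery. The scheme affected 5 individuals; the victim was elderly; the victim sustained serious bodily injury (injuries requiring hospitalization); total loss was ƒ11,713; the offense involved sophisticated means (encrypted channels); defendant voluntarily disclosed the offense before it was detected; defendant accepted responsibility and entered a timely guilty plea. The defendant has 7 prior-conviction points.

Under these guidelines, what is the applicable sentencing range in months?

Base offense level for robbery: 19.
R1 applies: 19 + 4 = 23.
R2 does not apply.
R3 applies: 23 + 2 = 25.
R4 applies: 25 − 1 = 24.
R5 applies: 24 + 5 = 29.
R7 applies (level before this adjustment is 29 ≥ 16, so +2): 29 + 2 = 31.
R8 applies: 31 − 3 = 28.
Level 28 exceeds the maximum of 21; capped at 21.
Final offense level: 21.
Criminal history: 7 prior points → Category Low (7-9).
Level 21 falls in the 21 band.
Grid: Level 21 × Category Low = 36-42 months.

36-42 months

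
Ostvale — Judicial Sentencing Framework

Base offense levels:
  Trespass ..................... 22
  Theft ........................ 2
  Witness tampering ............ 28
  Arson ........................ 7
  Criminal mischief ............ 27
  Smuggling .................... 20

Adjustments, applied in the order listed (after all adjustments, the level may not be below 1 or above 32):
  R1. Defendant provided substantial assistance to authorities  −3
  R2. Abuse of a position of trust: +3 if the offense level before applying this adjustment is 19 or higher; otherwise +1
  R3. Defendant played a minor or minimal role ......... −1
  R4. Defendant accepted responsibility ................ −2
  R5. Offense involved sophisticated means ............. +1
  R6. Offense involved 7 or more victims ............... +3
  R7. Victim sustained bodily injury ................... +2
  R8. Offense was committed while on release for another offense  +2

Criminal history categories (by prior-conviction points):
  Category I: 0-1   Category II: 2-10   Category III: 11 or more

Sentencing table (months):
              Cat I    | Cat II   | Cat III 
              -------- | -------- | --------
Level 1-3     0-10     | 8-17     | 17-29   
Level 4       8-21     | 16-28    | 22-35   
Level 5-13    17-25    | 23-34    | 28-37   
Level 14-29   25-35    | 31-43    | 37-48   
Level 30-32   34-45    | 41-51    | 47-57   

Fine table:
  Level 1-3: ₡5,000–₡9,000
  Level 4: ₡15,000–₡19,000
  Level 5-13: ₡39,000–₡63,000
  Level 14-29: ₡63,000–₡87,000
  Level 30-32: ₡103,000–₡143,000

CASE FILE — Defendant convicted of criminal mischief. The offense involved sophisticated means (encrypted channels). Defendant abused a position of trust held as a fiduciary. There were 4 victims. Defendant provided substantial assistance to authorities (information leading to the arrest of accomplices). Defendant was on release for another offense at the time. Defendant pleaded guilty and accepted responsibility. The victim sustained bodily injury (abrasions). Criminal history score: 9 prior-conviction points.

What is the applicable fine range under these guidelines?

Base offense level for criminal mischief: 27.
R1 applies: 27 − 3 = 24.
R2 applies (level before this adjustment is 24 ≥ 19, so +3): 24 + 3 = 27.
R3 does not apply.
R4 applies: 27 − 2 = 25.
R5 applies: 25 + 1 = 26.
R7 applies: 26 + 2 = 28.
R8 applies: 28 + 2 = 30.
Final offense level: 30.
Level 30 falls in the 30-32 band.
Fine table: Level 30-32 → ₡103,000–₡143,000.

₡103,000–₡143,000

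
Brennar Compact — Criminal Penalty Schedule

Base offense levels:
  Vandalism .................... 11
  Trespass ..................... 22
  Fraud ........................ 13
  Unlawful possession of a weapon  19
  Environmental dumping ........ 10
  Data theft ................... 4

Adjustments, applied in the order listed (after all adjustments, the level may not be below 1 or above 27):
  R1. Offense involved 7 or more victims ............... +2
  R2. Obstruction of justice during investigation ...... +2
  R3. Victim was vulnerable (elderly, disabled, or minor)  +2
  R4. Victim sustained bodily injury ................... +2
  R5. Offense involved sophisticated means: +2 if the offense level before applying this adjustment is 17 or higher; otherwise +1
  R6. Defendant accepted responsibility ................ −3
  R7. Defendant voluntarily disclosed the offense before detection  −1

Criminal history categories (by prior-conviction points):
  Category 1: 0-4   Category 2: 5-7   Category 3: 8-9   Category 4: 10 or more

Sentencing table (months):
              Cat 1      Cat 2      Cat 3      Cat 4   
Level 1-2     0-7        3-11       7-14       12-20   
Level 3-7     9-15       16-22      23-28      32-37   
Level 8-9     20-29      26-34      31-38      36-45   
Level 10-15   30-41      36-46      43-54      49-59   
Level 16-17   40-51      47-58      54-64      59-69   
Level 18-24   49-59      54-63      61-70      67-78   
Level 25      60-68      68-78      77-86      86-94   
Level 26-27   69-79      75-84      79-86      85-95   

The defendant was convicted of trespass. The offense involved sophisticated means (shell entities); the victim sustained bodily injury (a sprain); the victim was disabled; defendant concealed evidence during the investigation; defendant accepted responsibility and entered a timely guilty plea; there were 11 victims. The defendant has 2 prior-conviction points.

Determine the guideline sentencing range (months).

Base offense level for trespass: 22.
R1 applies: 22 + 2 = 24.
R2 applies: 24 + 2 = 26.
R3 applies: 26 + 2 = 28.
R4 applies: 28 + 2 = 30.
R5 applies (level before this adjustment is 30 ≥ 17, so +2): 30 + 2 = 32.
R6 applies: 32 − 3 = 29.
Level 29 exceeds the maximum of 27; capped at 27.
Final offense level: 27.
Criminal history: 2 prior points → Category 1 (0-4).
Level 27 falls in the 26-27 band.
Grid: Level 26-27 × Category 1 = 69-79 months.

69-79 months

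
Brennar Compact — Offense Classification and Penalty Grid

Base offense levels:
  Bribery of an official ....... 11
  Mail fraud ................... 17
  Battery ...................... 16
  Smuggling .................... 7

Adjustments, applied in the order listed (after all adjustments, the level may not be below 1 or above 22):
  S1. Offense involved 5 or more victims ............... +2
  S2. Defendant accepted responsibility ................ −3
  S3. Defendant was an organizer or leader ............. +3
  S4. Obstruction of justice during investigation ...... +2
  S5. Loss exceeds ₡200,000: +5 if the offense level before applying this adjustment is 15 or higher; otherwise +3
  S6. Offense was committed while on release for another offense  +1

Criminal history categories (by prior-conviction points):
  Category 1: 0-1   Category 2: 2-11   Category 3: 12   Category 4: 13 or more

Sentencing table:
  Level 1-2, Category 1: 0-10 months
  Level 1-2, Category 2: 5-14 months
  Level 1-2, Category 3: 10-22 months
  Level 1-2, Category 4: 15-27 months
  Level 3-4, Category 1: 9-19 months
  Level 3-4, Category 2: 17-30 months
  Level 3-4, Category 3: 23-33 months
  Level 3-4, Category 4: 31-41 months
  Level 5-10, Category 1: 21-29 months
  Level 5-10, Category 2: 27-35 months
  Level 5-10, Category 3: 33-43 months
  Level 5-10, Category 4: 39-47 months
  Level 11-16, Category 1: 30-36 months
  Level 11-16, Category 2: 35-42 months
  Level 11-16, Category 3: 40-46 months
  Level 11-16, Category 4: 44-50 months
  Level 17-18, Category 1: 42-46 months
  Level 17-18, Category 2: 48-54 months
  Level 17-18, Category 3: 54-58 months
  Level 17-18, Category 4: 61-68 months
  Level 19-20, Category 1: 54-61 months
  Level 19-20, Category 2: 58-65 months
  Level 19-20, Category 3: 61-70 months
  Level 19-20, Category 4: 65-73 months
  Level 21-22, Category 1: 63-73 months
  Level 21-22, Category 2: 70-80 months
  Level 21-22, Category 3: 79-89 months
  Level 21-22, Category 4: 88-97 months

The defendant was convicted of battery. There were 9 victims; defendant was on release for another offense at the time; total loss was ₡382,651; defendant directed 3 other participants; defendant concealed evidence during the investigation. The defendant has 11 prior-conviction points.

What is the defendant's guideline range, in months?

70-80 months

Base offense level for battery: 16.
S1 applies: 16 + 2 = 18.
S3 applies: 18 + 3 = 21.
S4 applies: 21 + 2 = 23.
S5 applies (level before this adjustment is 23 ≥ 15, so +5): 23 + 5 = 28.
S6 applies: 28 + 1 = 29.
Level 29 exceeds the maximum of 22; capped at 22.
Final offense level: 22.
Criminal history: 11 prior points → Category 2 (2-11).
Level 22 falls in the 21-22 band.
Grid: Level 21-22 × Category 2 = 70-80 months.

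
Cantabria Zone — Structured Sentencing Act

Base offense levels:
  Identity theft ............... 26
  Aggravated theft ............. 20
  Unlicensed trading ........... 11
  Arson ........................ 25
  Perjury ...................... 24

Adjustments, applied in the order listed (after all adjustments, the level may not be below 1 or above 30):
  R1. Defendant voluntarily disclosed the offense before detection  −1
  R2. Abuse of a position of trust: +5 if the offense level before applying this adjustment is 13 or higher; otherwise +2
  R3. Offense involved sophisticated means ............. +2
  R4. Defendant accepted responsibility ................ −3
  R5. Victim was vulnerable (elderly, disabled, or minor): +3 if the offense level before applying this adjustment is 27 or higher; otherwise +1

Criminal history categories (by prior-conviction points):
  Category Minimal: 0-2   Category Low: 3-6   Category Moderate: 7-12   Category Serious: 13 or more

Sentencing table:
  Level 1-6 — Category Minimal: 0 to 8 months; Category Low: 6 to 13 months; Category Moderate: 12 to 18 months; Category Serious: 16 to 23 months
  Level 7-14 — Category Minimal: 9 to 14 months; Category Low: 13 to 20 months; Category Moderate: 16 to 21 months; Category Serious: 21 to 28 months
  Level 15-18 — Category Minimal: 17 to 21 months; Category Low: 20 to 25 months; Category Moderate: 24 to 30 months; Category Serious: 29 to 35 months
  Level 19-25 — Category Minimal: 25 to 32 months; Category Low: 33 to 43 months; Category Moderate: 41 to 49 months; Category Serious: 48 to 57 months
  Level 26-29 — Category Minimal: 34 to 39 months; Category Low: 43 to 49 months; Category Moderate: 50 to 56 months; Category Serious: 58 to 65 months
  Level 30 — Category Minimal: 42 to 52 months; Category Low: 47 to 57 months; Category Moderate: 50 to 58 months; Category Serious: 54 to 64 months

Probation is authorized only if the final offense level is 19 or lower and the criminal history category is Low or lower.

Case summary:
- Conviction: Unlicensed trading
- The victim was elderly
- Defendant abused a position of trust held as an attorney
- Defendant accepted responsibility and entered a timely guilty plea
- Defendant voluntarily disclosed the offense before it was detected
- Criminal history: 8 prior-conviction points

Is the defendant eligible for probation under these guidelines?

Base offense level for unlicensed trading: 11.
R1 applies: 11 − 1 = 10.
R2 applies (level before this adjustment is 10 < 13, so +2): 10 + 2 = 12.
R3 does not apply.
R4 applies: 12 − 3 = 9.
R5 applies (level before this adjustment is 9 < 27, so +1): 9 + 1 = 10.
Final offense level: 10.
Criminal history: 8 prior points → Category Moderate (7-12).
Level 10 falls in the 7-14 band.
Grid: Level 7-14 × Category Moderate = 16-21 months.
Probation check: level 10 ≤ 19 and category Moderate > Low → not eligible.

No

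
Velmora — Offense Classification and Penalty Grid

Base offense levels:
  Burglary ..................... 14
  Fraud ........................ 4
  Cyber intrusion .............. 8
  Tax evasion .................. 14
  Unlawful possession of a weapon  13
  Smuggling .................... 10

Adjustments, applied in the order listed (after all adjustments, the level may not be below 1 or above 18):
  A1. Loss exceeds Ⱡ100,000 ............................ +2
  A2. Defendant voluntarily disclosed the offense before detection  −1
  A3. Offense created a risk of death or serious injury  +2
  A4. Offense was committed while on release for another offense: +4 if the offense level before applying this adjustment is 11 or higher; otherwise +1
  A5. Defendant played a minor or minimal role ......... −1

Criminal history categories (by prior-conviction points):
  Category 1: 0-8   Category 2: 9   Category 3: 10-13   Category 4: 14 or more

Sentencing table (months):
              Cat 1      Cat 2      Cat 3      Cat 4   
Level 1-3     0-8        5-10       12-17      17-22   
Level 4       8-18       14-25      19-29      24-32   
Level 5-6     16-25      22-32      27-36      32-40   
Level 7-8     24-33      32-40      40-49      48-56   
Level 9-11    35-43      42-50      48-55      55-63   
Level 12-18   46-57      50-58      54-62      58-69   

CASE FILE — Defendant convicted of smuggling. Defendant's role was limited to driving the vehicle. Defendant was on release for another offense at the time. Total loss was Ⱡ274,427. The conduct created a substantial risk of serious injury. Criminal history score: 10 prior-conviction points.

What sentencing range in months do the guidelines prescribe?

54-62 months

Base offense level for smuggling: 10.
A1 applies: 10 + 2 = 12.
A3 applies: 12 + 2 = 14.
A4 applies (level before this adjustment is 14 ≥ 11, so +4): 14 + 4 = 18.
A5 applies: 18 − 1 = 17.
Final offense level: 17.
Criminal history: 10 prior points → Category 3 (10-13).
Level 17 falls in the 12-18 band.
Grid: Level 12-18 × Category 3 = 54-62 months.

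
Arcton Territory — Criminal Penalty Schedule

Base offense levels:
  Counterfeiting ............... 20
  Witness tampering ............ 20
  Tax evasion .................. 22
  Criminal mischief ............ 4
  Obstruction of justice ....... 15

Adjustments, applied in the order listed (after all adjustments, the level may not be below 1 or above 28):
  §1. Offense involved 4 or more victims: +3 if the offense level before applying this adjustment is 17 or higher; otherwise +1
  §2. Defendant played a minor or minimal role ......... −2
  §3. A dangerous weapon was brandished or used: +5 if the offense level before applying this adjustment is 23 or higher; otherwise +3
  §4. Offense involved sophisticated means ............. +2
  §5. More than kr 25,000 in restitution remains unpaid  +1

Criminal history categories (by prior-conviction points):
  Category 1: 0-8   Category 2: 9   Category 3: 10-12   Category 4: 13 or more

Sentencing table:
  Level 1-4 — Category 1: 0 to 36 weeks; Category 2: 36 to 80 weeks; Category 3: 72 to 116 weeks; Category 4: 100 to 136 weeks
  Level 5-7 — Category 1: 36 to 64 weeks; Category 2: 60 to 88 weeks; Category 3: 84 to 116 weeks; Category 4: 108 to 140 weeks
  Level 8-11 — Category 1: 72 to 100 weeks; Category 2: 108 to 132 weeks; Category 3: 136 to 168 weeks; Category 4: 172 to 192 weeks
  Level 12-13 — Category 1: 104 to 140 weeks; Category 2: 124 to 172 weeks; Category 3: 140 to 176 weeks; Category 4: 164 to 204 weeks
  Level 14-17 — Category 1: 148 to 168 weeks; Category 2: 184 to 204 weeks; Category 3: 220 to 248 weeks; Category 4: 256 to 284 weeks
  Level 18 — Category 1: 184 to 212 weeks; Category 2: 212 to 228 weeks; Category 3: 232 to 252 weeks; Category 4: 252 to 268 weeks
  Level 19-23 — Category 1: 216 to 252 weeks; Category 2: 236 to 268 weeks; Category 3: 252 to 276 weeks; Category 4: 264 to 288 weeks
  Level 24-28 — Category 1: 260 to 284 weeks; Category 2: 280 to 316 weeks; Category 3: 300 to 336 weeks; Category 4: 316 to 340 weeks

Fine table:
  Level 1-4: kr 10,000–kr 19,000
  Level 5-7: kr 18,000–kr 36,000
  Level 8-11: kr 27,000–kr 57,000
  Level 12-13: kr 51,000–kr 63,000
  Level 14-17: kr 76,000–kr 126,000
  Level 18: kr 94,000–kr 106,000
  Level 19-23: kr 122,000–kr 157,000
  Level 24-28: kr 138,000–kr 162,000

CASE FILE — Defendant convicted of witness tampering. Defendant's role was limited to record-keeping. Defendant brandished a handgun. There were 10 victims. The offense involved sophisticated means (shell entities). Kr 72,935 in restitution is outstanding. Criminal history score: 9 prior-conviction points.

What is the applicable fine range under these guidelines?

Base offense level for witness tampering: 20.
§1 applies (level before this adjustment is 20 ≥ 17, so +3): 20 + 3 = 23.
§2 applies: 23 − 2 = 21.
§3 applies (level before this adjustment is 21 < 23, so +3): 21 + 3 = 24.
§4 applies: 24 + 2 = 26.
§5 applies: 26 + 1 = 27.
Final offense level: 27.
Level 27 falls in the 24-28 band.
Fine table: Level 24-28 → kr 138,000–kr 162,000.

kr 138,000–kr 162,000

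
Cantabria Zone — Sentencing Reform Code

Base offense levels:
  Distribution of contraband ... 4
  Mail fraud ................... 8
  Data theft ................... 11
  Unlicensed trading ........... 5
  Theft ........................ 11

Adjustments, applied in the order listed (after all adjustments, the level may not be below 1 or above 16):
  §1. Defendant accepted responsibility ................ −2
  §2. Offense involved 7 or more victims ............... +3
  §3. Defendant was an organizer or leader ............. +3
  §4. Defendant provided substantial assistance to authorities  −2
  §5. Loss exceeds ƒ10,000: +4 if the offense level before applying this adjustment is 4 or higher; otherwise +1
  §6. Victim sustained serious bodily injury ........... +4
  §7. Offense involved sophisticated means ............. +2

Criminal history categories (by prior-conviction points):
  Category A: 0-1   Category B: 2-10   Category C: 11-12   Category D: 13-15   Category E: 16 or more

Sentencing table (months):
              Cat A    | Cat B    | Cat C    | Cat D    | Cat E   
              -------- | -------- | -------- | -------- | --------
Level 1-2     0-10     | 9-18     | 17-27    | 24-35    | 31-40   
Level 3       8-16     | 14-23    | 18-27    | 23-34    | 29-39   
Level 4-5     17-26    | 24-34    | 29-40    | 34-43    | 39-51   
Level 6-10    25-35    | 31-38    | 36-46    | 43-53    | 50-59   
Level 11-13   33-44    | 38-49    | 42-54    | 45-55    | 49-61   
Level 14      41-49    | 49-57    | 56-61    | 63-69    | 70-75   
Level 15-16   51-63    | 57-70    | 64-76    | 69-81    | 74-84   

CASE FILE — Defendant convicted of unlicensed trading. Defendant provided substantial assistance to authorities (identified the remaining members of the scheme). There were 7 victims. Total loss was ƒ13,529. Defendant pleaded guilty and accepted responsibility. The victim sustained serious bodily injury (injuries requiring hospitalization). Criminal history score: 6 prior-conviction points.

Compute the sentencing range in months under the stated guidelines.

Base offense level for unlicensed trading: 5.
§1 applies: 5 − 2 = 3.
§2 applies: 3 + 3 = 6.
§3 does not apply.
§4 applies: 6 − 2 = 4.
§5 applies (level before this adjustment is 4 ≥ 4, so +4): 4 + 4 = 8.
§6 applies: 8 + 4 = 12.
§7 does not apply.
Final offense level: 12.
Criminal history: 6 prior points → Category B (2-10).
Level 12 falls in the 11-13 band.
Grid: Level 11-13 × Category B = 38-49 months.

38-49 months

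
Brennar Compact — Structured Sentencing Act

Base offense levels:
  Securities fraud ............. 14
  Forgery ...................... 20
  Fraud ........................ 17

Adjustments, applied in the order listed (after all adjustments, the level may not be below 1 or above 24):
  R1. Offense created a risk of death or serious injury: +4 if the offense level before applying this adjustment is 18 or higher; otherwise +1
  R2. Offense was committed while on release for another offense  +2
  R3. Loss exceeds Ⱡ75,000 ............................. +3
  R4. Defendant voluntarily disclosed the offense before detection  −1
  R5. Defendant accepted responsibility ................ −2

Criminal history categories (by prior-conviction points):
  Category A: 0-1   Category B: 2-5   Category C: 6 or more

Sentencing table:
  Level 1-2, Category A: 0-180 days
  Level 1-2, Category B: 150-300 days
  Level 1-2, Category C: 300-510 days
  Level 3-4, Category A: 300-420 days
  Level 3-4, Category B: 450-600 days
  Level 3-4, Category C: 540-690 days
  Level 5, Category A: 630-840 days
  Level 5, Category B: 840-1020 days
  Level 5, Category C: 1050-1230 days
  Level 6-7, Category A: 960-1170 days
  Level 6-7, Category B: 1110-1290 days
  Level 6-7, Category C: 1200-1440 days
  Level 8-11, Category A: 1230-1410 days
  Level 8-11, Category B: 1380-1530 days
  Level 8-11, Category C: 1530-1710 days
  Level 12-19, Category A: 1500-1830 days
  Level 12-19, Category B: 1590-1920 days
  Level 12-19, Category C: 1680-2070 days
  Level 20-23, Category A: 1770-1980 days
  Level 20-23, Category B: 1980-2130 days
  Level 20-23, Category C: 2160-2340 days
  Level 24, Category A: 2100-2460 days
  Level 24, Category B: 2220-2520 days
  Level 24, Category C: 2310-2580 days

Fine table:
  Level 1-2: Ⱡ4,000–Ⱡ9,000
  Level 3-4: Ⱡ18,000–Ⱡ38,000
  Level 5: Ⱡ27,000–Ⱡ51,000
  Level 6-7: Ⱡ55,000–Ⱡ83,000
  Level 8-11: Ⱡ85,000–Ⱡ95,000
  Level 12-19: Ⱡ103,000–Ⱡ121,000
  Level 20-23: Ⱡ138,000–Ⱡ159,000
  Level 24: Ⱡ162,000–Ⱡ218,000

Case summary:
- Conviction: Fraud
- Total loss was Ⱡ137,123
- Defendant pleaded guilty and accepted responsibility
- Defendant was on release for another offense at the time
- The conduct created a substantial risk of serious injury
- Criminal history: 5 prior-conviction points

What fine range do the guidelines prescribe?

Base offense level for fraud: 17.
R1 applies (level before this adjustment is 17 < 18, so +1): 17 + 1 = 18.
R2 applies: 18 + 2 = 20.
R3 applies: 20 + 3 = 23.
R4 does not apply.
R5 applies: 23 − 2 = 21.
Final offense level: 21.
Level 21 falls in the 20-23 band.
Fine table: Level 20-23 → Ⱡ138,000–Ⱡ159,000.

Ⱡ138,000–Ⱡ159,000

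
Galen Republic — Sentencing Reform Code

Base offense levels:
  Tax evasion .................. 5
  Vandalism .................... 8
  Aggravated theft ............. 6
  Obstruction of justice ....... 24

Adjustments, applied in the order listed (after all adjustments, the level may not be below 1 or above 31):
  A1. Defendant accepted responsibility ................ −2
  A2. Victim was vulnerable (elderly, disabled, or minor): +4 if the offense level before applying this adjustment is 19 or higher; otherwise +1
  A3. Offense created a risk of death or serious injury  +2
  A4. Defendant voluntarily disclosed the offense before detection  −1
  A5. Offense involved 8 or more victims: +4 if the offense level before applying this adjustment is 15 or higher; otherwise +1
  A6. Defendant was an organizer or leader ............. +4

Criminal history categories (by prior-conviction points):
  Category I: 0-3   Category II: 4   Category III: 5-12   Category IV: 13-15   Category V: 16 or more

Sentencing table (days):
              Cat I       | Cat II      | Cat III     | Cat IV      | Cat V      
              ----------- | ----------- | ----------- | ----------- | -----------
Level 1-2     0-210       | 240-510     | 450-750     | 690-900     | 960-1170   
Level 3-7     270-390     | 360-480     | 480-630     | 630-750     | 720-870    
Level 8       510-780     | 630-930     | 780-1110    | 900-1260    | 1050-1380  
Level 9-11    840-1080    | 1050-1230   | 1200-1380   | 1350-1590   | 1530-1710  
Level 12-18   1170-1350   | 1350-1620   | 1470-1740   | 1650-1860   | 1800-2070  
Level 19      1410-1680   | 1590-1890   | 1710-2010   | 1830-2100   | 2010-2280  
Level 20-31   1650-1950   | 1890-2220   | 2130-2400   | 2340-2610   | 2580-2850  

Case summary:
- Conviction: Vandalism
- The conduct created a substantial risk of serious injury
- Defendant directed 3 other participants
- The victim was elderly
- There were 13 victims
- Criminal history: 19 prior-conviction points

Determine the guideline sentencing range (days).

1800-2070 days

Base offense level for vandalism: 8.
A2 applies (level before this adjustment is 8 < 19, so +1): 8 + 1 = 9.
A3 applies: 9 + 2 = 11.
A4 does not apply.
A5 applies (level before this adjustment is 11 < 15, so +1): 11 + 1 = 12.
A6 applies: 12 + 4 = 16.
Final offense level: 16.
Criminal history: 19 prior points → Category V (16+).
Level 16 falls in the 12-18 band.
Grid: Level 12-18 × Category V = 1800-2070 days.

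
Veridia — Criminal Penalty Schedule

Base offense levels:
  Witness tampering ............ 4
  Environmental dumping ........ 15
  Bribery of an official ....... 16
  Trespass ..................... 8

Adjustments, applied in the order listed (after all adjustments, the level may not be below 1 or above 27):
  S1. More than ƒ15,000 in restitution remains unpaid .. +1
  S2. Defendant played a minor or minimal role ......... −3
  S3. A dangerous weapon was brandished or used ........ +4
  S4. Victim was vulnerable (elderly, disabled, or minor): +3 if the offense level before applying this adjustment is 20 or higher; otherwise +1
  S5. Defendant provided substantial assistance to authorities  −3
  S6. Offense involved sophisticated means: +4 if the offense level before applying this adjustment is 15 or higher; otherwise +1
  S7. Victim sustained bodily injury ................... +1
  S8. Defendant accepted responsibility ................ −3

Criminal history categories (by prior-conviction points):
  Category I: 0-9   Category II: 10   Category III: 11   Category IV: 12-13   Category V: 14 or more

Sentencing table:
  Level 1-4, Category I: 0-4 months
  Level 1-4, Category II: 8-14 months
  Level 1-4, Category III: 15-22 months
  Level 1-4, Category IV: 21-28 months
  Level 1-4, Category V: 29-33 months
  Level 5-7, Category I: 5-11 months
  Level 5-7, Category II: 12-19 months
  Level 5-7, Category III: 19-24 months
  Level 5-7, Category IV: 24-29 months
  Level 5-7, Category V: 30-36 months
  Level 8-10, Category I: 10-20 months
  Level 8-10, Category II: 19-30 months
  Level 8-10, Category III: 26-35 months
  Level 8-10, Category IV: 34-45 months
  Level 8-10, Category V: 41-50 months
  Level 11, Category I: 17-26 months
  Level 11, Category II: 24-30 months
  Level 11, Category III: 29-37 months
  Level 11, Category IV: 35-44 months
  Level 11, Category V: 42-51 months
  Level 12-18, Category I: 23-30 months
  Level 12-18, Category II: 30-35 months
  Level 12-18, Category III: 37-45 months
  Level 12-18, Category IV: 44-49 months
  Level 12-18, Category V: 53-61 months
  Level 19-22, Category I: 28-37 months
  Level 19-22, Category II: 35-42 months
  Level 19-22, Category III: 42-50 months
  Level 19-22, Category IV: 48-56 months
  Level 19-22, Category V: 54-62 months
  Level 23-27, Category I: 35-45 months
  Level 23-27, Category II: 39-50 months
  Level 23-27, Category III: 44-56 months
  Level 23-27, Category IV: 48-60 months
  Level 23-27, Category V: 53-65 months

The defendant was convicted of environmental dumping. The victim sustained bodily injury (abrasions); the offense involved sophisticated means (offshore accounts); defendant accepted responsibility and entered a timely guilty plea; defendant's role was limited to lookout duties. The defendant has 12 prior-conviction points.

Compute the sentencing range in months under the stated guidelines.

Base offense level for environmental dumping: 15.
S2 applies: 15 − 3 = 12.
S4 does not apply.
S5 does not apply.
S6 applies (level before this adjustment is 12 < 15, so +1): 12 + 1 = 13.
S7 applies: 13 + 1 = 14.
S8 applies: 14 − 3 = 11.
Final offense level: 11.
Criminal history: 12 prior points → Category IV (12-13).
Level 11 falls in the 11 band.
Grid: Level 11 × Category IV = 35-44 months.

35-44 months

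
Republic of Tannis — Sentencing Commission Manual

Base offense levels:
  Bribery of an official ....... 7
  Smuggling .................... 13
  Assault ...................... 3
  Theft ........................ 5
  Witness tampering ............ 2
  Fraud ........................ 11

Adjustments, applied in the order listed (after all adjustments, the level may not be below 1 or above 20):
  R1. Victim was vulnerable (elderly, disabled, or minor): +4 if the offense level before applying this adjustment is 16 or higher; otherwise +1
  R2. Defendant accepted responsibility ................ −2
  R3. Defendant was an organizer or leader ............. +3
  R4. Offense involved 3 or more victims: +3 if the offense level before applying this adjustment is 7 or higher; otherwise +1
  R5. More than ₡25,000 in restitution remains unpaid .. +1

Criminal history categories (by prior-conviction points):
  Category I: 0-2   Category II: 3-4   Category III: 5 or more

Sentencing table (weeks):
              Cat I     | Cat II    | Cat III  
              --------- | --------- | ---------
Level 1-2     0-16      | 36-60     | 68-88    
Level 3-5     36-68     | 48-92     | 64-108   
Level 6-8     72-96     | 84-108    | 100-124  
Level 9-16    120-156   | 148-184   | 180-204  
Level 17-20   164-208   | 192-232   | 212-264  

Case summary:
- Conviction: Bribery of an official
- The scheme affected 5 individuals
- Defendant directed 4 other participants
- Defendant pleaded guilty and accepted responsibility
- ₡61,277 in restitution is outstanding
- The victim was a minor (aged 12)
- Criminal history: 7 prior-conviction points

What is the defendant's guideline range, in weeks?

Base offense level for bribery of an official: 7.
R1 applies (level before this adjustment is 7 < 16, so +1): 7 + 1 = 8.
R2 applies: 8 − 2 = 6.
R3 applies: 6 + 3 = 9.
R4 applies (level before this adjustment is 9 ≥ 7, so +3): 9 + 3 = 12.
R5 applies: 12 + 1 = 13.
Final offense level: 13.
Criminal history: 7 prior points → Category III (5+).
Level 13 falls in the 9-16 band.
Grid: Level 9-16 × Category III = 180-204 weeks.

180-204 weeks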